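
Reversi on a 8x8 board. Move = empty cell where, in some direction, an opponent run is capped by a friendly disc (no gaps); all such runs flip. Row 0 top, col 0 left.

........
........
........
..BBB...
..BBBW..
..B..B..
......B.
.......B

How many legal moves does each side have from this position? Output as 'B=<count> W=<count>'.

Answer: B=3 W=3

Derivation:
-- B to move --
(3,5): flips 1 -> legal
(3,6): no bracket -> illegal
(4,6): flips 1 -> legal
(5,4): no bracket -> illegal
(5,6): flips 1 -> legal
B mobility = 3
-- W to move --
(2,1): no bracket -> illegal
(2,2): no bracket -> illegal
(2,3): flips 1 -> legal
(2,4): no bracket -> illegal
(2,5): no bracket -> illegal
(3,1): no bracket -> illegal
(3,5): no bracket -> illegal
(4,1): flips 3 -> legal
(4,6): no bracket -> illegal
(5,1): no bracket -> illegal
(5,3): no bracket -> illegal
(5,4): no bracket -> illegal
(5,6): no bracket -> illegal
(5,7): no bracket -> illegal
(6,1): no bracket -> illegal
(6,2): no bracket -> illegal
(6,3): no bracket -> illegal
(6,4): no bracket -> illegal
(6,5): flips 1 -> legal
(6,7): no bracket -> illegal
(7,5): no bracket -> illegal
(7,6): no bracket -> illegal
W mobility = 3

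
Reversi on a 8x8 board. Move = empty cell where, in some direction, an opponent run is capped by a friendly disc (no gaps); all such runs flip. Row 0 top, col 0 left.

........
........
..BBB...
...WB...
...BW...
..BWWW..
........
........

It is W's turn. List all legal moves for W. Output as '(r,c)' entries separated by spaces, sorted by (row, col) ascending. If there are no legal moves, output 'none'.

Answer: (1,1) (1,3) (1,4) (1,5) (3,2) (3,5) (4,2) (5,1)

Derivation:
(1,1): flips 1 -> legal
(1,2): no bracket -> illegal
(1,3): flips 1 -> legal
(1,4): flips 2 -> legal
(1,5): flips 1 -> legal
(2,1): no bracket -> illegal
(2,5): no bracket -> illegal
(3,1): no bracket -> illegal
(3,2): flips 1 -> legal
(3,5): flips 1 -> legal
(4,1): no bracket -> illegal
(4,2): flips 1 -> legal
(4,5): no bracket -> illegal
(5,1): flips 1 -> legal
(6,1): no bracket -> illegal
(6,2): no bracket -> illegal
(6,3): no bracket -> illegal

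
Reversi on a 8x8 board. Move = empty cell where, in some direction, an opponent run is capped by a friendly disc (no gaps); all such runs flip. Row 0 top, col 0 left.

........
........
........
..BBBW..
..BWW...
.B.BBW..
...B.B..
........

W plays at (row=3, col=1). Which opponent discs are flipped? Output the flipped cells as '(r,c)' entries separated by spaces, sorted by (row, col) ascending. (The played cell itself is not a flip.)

Dir NW: first cell '.' (not opp) -> no flip
Dir N: first cell '.' (not opp) -> no flip
Dir NE: first cell '.' (not opp) -> no flip
Dir W: first cell '.' (not opp) -> no flip
Dir E: opp run (3,2) (3,3) (3,4) capped by W -> flip
Dir SW: first cell '.' (not opp) -> no flip
Dir S: first cell '.' (not opp) -> no flip
Dir SE: opp run (4,2) (5,3), next='.' -> no flip

Answer: (3,2) (3,3) (3,4)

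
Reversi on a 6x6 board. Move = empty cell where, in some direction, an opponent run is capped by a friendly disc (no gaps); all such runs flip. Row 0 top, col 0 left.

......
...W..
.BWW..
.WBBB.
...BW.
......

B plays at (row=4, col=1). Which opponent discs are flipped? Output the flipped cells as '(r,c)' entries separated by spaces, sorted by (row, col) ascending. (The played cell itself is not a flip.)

Dir NW: first cell '.' (not opp) -> no flip
Dir N: opp run (3,1) capped by B -> flip
Dir NE: first cell 'B' (not opp) -> no flip
Dir W: first cell '.' (not opp) -> no flip
Dir E: first cell '.' (not opp) -> no flip
Dir SW: first cell '.' (not opp) -> no flip
Dir S: first cell '.' (not opp) -> no flip
Dir SE: first cell '.' (not opp) -> no flip

Answer: (3,1)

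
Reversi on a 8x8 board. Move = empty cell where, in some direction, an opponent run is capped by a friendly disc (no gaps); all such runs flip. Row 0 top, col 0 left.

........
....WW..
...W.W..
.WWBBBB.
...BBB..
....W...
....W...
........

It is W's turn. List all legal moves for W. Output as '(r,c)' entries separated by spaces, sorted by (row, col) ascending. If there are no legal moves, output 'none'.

Answer: (2,4) (2,7) (3,7) (4,7) (5,2) (5,3) (5,5) (5,6)

Derivation:
(2,2): no bracket -> illegal
(2,4): flips 2 -> legal
(2,6): no bracket -> illegal
(2,7): flips 2 -> legal
(3,7): flips 4 -> legal
(4,2): no bracket -> illegal
(4,6): no bracket -> illegal
(4,7): flips 1 -> legal
(5,2): flips 2 -> legal
(5,3): flips 2 -> legal
(5,5): flips 2 -> legal
(5,6): flips 2 -> legal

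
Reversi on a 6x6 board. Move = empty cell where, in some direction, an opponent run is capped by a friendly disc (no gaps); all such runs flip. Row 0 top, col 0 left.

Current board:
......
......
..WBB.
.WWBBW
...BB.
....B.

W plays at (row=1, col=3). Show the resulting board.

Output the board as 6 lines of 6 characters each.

Answer: ......
...W..
..WBW.
.WWBBW
...BB.
....B.

Derivation:
Place W at (1,3); scan 8 dirs for brackets.
Dir NW: first cell '.' (not opp) -> no flip
Dir N: first cell '.' (not opp) -> no flip
Dir NE: first cell '.' (not opp) -> no flip
Dir W: first cell '.' (not opp) -> no flip
Dir E: first cell '.' (not opp) -> no flip
Dir SW: first cell 'W' (not opp) -> no flip
Dir S: opp run (2,3) (3,3) (4,3), next='.' -> no flip
Dir SE: opp run (2,4) capped by W -> flip
All flips: (2,4)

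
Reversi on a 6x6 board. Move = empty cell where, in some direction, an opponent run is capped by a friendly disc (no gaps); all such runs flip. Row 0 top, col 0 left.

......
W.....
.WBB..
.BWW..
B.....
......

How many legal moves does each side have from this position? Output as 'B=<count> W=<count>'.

Answer: B=7 W=7

Derivation:
-- B to move --
(0,0): no bracket -> illegal
(0,1): no bracket -> illegal
(1,1): flips 1 -> legal
(1,2): no bracket -> illegal
(2,0): flips 1 -> legal
(2,4): no bracket -> illegal
(3,0): no bracket -> illegal
(3,4): flips 2 -> legal
(4,1): flips 1 -> legal
(4,2): flips 1 -> legal
(4,3): flips 1 -> legal
(4,4): flips 1 -> legal
B mobility = 7
-- W to move --
(1,1): flips 1 -> legal
(1,2): flips 1 -> legal
(1,3): flips 1 -> legal
(1,4): flips 1 -> legal
(2,0): no bracket -> illegal
(2,4): flips 2 -> legal
(3,0): flips 1 -> legal
(3,4): no bracket -> illegal
(4,1): flips 1 -> legal
(4,2): no bracket -> illegal
(5,0): no bracket -> illegal
(5,1): no bracket -> illegal
W mobility = 7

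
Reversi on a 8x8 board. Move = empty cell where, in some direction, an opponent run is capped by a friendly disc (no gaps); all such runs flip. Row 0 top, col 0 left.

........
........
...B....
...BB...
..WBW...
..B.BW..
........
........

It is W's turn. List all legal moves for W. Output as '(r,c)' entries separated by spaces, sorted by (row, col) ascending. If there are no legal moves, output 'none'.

(1,2): no bracket -> illegal
(1,3): no bracket -> illegal
(1,4): no bracket -> illegal
(2,2): flips 1 -> legal
(2,4): flips 2 -> legal
(2,5): no bracket -> illegal
(3,2): no bracket -> illegal
(3,5): no bracket -> illegal
(4,1): no bracket -> illegal
(4,5): no bracket -> illegal
(5,1): no bracket -> illegal
(5,3): flips 1 -> legal
(6,1): no bracket -> illegal
(6,2): flips 1 -> legal
(6,3): no bracket -> illegal
(6,4): flips 1 -> legal
(6,5): no bracket -> illegal

Answer: (2,2) (2,4) (5,3) (6,2) (6,4)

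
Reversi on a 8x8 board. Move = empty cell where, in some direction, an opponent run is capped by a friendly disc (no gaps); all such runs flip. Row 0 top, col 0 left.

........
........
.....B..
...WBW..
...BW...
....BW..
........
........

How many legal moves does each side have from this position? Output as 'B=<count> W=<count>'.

Answer: B=5 W=5

Derivation:
-- B to move --
(2,2): no bracket -> illegal
(2,3): flips 1 -> legal
(2,4): no bracket -> illegal
(2,6): no bracket -> illegal
(3,2): flips 1 -> legal
(3,6): flips 1 -> legal
(4,2): no bracket -> illegal
(4,5): flips 2 -> legal
(4,6): no bracket -> illegal
(5,3): no bracket -> illegal
(5,6): flips 1 -> legal
(6,4): no bracket -> illegal
(6,5): no bracket -> illegal
(6,6): no bracket -> illegal
B mobility = 5
-- W to move --
(1,4): no bracket -> illegal
(1,5): flips 1 -> legal
(1,6): no bracket -> illegal
(2,3): no bracket -> illegal
(2,4): flips 1 -> legal
(2,6): no bracket -> illegal
(3,2): no bracket -> illegal
(3,6): no bracket -> illegal
(4,2): flips 1 -> legal
(4,5): no bracket -> illegal
(5,2): no bracket -> illegal
(5,3): flips 2 -> legal
(6,3): no bracket -> illegal
(6,4): flips 1 -> legal
(6,5): no bracket -> illegal
W mobility = 5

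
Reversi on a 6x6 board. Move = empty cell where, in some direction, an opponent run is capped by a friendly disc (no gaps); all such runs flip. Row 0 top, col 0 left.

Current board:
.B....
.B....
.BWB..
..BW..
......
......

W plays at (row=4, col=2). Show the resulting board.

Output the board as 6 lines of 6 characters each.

Place W at (4,2); scan 8 dirs for brackets.
Dir NW: first cell '.' (not opp) -> no flip
Dir N: opp run (3,2) capped by W -> flip
Dir NE: first cell 'W' (not opp) -> no flip
Dir W: first cell '.' (not opp) -> no flip
Dir E: first cell '.' (not opp) -> no flip
Dir SW: first cell '.' (not opp) -> no flip
Dir S: first cell '.' (not opp) -> no flip
Dir SE: first cell '.' (not opp) -> no flip
All flips: (3,2)

Answer: .B....
.B....
.BWB..
..WW..
..W...
......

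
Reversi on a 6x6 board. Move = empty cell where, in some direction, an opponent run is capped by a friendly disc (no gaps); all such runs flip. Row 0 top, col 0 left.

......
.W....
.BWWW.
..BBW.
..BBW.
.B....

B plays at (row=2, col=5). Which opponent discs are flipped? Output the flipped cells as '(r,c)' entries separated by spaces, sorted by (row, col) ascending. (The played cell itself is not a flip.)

Dir NW: first cell '.' (not opp) -> no flip
Dir N: first cell '.' (not opp) -> no flip
Dir NE: edge -> no flip
Dir W: opp run (2,4) (2,3) (2,2) capped by B -> flip
Dir E: edge -> no flip
Dir SW: opp run (3,4) capped by B -> flip
Dir S: first cell '.' (not opp) -> no flip
Dir SE: edge -> no flip

Answer: (2,2) (2,3) (2,4) (3,4)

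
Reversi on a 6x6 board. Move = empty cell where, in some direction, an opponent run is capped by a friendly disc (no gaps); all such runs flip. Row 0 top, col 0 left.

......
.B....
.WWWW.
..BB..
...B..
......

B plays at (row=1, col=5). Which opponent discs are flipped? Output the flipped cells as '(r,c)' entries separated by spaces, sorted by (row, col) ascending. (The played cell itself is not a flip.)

Dir NW: first cell '.' (not opp) -> no flip
Dir N: first cell '.' (not opp) -> no flip
Dir NE: edge -> no flip
Dir W: first cell '.' (not opp) -> no flip
Dir E: edge -> no flip
Dir SW: opp run (2,4) capped by B -> flip
Dir S: first cell '.' (not opp) -> no flip
Dir SE: edge -> no flip

Answer: (2,4)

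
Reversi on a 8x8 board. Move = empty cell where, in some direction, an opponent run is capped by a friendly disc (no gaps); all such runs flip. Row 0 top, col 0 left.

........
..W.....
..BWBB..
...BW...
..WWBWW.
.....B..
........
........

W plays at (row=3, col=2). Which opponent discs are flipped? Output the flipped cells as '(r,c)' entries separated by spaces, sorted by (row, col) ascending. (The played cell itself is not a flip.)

Dir NW: first cell '.' (not opp) -> no flip
Dir N: opp run (2,2) capped by W -> flip
Dir NE: first cell 'W' (not opp) -> no flip
Dir W: first cell '.' (not opp) -> no flip
Dir E: opp run (3,3) capped by W -> flip
Dir SW: first cell '.' (not opp) -> no flip
Dir S: first cell 'W' (not opp) -> no flip
Dir SE: first cell 'W' (not opp) -> no flip

Answer: (2,2) (3,3)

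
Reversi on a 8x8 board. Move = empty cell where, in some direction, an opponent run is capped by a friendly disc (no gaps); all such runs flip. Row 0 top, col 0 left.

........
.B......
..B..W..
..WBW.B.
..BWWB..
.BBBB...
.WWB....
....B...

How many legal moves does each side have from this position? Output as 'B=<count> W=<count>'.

-- B to move --
(1,4): flips 1 -> legal
(1,5): no bracket -> illegal
(1,6): flips 3 -> legal
(2,1): flips 2 -> legal
(2,3): flips 1 -> legal
(2,4): flips 2 -> legal
(2,6): no bracket -> illegal
(3,1): flips 1 -> legal
(3,5): flips 2 -> legal
(4,1): no bracket -> illegal
(5,0): no bracket -> illegal
(5,5): flips 1 -> legal
(6,0): flips 2 -> legal
(7,0): flips 1 -> legal
(7,1): flips 2 -> legal
(7,2): flips 1 -> legal
(7,3): flips 1 -> legal
B mobility = 13
-- W to move --
(0,0): flips 3 -> legal
(0,1): no bracket -> illegal
(0,2): no bracket -> illegal
(1,0): no bracket -> illegal
(1,2): flips 1 -> legal
(1,3): no bracket -> illegal
(2,0): no bracket -> illegal
(2,1): no bracket -> illegal
(2,3): flips 1 -> legal
(2,4): no bracket -> illegal
(2,6): no bracket -> illegal
(2,7): no bracket -> illegal
(3,1): no bracket -> illegal
(3,5): no bracket -> illegal
(3,7): no bracket -> illegal
(4,0): flips 1 -> legal
(4,1): flips 2 -> legal
(4,6): flips 1 -> legal
(4,7): flips 1 -> legal
(5,0): no bracket -> illegal
(5,5): no bracket -> illegal
(5,6): flips 1 -> legal
(6,0): no bracket -> illegal
(6,4): flips 2 -> legal
(6,5): flips 1 -> legal
(7,2): no bracket -> illegal
(7,3): flips 2 -> legal
(7,5): no bracket -> illegal
W mobility = 11

Answer: B=13 W=11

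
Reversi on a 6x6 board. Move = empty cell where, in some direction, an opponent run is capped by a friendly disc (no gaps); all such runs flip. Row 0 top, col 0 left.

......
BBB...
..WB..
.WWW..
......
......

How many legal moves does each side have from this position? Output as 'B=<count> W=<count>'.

-- B to move --
(1,3): no bracket -> illegal
(2,0): no bracket -> illegal
(2,1): flips 1 -> legal
(2,4): no bracket -> illegal
(3,0): no bracket -> illegal
(3,4): no bracket -> illegal
(4,0): no bracket -> illegal
(4,1): flips 1 -> legal
(4,2): flips 2 -> legal
(4,3): flips 1 -> legal
(4,4): flips 2 -> legal
B mobility = 5
-- W to move --
(0,0): flips 1 -> legal
(0,1): no bracket -> illegal
(0,2): flips 1 -> legal
(0,3): no bracket -> illegal
(1,3): flips 1 -> legal
(1,4): flips 1 -> legal
(2,0): no bracket -> illegal
(2,1): no bracket -> illegal
(2,4): flips 1 -> legal
(3,4): no bracket -> illegal
W mobility = 5

Answer: B=5 W=5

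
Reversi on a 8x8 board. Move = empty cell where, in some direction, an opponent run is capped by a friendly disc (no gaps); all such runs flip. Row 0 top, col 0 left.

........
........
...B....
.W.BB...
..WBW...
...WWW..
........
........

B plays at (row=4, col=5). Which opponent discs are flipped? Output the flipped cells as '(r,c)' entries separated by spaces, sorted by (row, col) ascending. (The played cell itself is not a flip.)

Answer: (4,4)

Derivation:
Dir NW: first cell 'B' (not opp) -> no flip
Dir N: first cell '.' (not opp) -> no flip
Dir NE: first cell '.' (not opp) -> no flip
Dir W: opp run (4,4) capped by B -> flip
Dir E: first cell '.' (not opp) -> no flip
Dir SW: opp run (5,4), next='.' -> no flip
Dir S: opp run (5,5), next='.' -> no flip
Dir SE: first cell '.' (not opp) -> no flip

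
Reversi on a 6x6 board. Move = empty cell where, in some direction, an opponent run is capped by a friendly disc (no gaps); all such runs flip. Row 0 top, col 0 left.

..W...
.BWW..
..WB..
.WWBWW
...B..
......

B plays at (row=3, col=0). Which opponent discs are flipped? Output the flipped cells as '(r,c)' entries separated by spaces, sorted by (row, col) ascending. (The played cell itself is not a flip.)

Answer: (3,1) (3,2)

Derivation:
Dir NW: edge -> no flip
Dir N: first cell '.' (not opp) -> no flip
Dir NE: first cell '.' (not opp) -> no flip
Dir W: edge -> no flip
Dir E: opp run (3,1) (3,2) capped by B -> flip
Dir SW: edge -> no flip
Dir S: first cell '.' (not opp) -> no flip
Dir SE: first cell '.' (not opp) -> no flip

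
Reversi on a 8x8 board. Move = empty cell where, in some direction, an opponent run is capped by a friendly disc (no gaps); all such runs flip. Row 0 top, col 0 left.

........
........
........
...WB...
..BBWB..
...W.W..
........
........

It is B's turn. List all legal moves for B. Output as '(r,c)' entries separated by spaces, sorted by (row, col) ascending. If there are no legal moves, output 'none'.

Answer: (2,3) (2,4) (3,2) (5,4) (6,3) (6,4) (6,5)

Derivation:
(2,2): no bracket -> illegal
(2,3): flips 1 -> legal
(2,4): flips 1 -> legal
(3,2): flips 1 -> legal
(3,5): no bracket -> illegal
(4,6): no bracket -> illegal
(5,2): no bracket -> illegal
(5,4): flips 1 -> legal
(5,6): no bracket -> illegal
(6,2): no bracket -> illegal
(6,3): flips 1 -> legal
(6,4): flips 1 -> legal
(6,5): flips 1 -> legal
(6,6): no bracket -> illegal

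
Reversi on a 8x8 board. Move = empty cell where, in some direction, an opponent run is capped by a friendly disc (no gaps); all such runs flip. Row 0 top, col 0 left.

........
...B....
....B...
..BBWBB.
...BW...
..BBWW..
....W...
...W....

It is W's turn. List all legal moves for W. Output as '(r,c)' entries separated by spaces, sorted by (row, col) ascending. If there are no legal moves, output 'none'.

Answer: (1,4) (2,1) (2,2) (2,6) (3,1) (3,7) (4,2) (5,1) (6,1) (6,2)

Derivation:
(0,2): no bracket -> illegal
(0,3): no bracket -> illegal
(0,4): no bracket -> illegal
(1,2): no bracket -> illegal
(1,4): flips 1 -> legal
(1,5): no bracket -> illegal
(2,1): flips 2 -> legal
(2,2): flips 1 -> legal
(2,3): no bracket -> illegal
(2,5): no bracket -> illegal
(2,6): flips 1 -> legal
(2,7): no bracket -> illegal
(3,1): flips 2 -> legal
(3,7): flips 2 -> legal
(4,1): no bracket -> illegal
(4,2): flips 2 -> legal
(4,5): no bracket -> illegal
(4,6): no bracket -> illegal
(4,7): no bracket -> illegal
(5,1): flips 2 -> legal
(6,1): flips 2 -> legal
(6,2): flips 1 -> legal
(6,3): no bracket -> illegal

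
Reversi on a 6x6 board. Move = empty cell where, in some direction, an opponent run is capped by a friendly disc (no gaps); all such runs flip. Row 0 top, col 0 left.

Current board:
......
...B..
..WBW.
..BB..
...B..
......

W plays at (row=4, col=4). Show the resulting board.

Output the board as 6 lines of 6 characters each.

Place W at (4,4); scan 8 dirs for brackets.
Dir NW: opp run (3,3) capped by W -> flip
Dir N: first cell '.' (not opp) -> no flip
Dir NE: first cell '.' (not opp) -> no flip
Dir W: opp run (4,3), next='.' -> no flip
Dir E: first cell '.' (not opp) -> no flip
Dir SW: first cell '.' (not opp) -> no flip
Dir S: first cell '.' (not opp) -> no flip
Dir SE: first cell '.' (not opp) -> no flip
All flips: (3,3)

Answer: ......
...B..
..WBW.
..BW..
...BW.
......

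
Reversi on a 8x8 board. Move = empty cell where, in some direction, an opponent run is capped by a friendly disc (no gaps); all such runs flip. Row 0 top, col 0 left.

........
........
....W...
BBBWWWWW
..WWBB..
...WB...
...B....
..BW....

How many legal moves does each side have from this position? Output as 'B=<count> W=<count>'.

-- B to move --
(1,3): no bracket -> illegal
(1,4): flips 2 -> legal
(1,5): no bracket -> illegal
(2,2): flips 1 -> legal
(2,3): flips 4 -> legal
(2,5): flips 1 -> legal
(2,6): flips 1 -> legal
(2,7): flips 1 -> legal
(4,1): flips 2 -> legal
(4,6): no bracket -> illegal
(4,7): no bracket -> illegal
(5,1): no bracket -> illegal
(5,2): flips 2 -> legal
(6,2): flips 1 -> legal
(6,4): flips 2 -> legal
(7,4): flips 1 -> legal
B mobility = 11
-- W to move --
(2,0): flips 1 -> legal
(2,1): flips 1 -> legal
(2,2): flips 1 -> legal
(2,3): no bracket -> illegal
(4,0): no bracket -> illegal
(4,1): no bracket -> illegal
(4,6): flips 2 -> legal
(5,2): no bracket -> illegal
(5,5): flips 3 -> legal
(5,6): flips 1 -> legal
(6,1): no bracket -> illegal
(6,2): no bracket -> illegal
(6,4): flips 2 -> legal
(6,5): flips 1 -> legal
(7,1): flips 1 -> legal
(7,4): no bracket -> illegal
W mobility = 9

Answer: B=11 W=9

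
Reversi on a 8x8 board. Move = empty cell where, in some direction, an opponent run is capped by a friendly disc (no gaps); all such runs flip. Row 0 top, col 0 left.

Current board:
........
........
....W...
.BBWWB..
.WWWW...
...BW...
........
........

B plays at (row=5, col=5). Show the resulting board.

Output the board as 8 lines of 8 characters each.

Answer: ........
........
....W...
.BBWWB..
.WWWW...
...BBB..
........
........

Derivation:
Place B at (5,5); scan 8 dirs for brackets.
Dir NW: opp run (4,4) (3,3), next='.' -> no flip
Dir N: first cell '.' (not opp) -> no flip
Dir NE: first cell '.' (not opp) -> no flip
Dir W: opp run (5,4) capped by B -> flip
Dir E: first cell '.' (not opp) -> no flip
Dir SW: first cell '.' (not opp) -> no flip
Dir S: first cell '.' (not opp) -> no flip
Dir SE: first cell '.' (not opp) -> no flip
All flips: (5,4)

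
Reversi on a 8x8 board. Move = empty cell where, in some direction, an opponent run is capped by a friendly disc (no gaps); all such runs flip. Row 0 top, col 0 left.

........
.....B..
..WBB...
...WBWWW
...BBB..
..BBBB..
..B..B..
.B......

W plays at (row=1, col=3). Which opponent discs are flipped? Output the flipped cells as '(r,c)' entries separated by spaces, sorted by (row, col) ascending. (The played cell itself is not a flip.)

Answer: (2,3) (2,4)

Derivation:
Dir NW: first cell '.' (not opp) -> no flip
Dir N: first cell '.' (not opp) -> no flip
Dir NE: first cell '.' (not opp) -> no flip
Dir W: first cell '.' (not opp) -> no flip
Dir E: first cell '.' (not opp) -> no flip
Dir SW: first cell 'W' (not opp) -> no flip
Dir S: opp run (2,3) capped by W -> flip
Dir SE: opp run (2,4) capped by W -> flip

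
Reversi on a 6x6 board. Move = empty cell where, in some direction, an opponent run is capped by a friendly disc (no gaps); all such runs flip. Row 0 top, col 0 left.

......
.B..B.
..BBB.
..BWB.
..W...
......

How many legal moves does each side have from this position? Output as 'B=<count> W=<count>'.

-- B to move --
(3,1): no bracket -> illegal
(4,1): no bracket -> illegal
(4,3): flips 1 -> legal
(4,4): flips 1 -> legal
(5,1): flips 2 -> legal
(5,2): flips 1 -> legal
(5,3): no bracket -> illegal
B mobility = 4
-- W to move --
(0,0): flips 2 -> legal
(0,1): no bracket -> illegal
(0,2): no bracket -> illegal
(0,3): no bracket -> illegal
(0,4): no bracket -> illegal
(0,5): no bracket -> illegal
(1,0): no bracket -> illegal
(1,2): flips 2 -> legal
(1,3): flips 1 -> legal
(1,5): flips 1 -> legal
(2,0): no bracket -> illegal
(2,1): no bracket -> illegal
(2,5): no bracket -> illegal
(3,1): flips 1 -> legal
(3,5): flips 1 -> legal
(4,1): no bracket -> illegal
(4,3): no bracket -> illegal
(4,4): no bracket -> illegal
(4,5): no bracket -> illegal
W mobility = 6

Answer: B=4 W=6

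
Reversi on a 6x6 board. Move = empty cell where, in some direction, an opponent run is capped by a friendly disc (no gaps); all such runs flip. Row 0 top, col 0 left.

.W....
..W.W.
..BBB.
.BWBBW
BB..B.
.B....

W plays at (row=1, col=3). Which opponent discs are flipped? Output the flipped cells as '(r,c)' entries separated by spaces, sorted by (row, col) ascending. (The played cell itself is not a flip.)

Answer: (2,4)

Derivation:
Dir NW: first cell '.' (not opp) -> no flip
Dir N: first cell '.' (not opp) -> no flip
Dir NE: first cell '.' (not opp) -> no flip
Dir W: first cell 'W' (not opp) -> no flip
Dir E: first cell 'W' (not opp) -> no flip
Dir SW: opp run (2,2) (3,1) (4,0), next=edge -> no flip
Dir S: opp run (2,3) (3,3), next='.' -> no flip
Dir SE: opp run (2,4) capped by W -> flip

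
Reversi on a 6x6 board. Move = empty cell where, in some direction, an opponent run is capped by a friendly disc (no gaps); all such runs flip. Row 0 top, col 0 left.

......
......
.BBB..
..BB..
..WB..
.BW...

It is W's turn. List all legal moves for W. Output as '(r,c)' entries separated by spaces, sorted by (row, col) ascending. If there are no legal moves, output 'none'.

(1,0): no bracket -> illegal
(1,1): no bracket -> illegal
(1,2): flips 2 -> legal
(1,3): no bracket -> illegal
(1,4): no bracket -> illegal
(2,0): no bracket -> illegal
(2,4): flips 1 -> legal
(3,0): no bracket -> illegal
(3,1): no bracket -> illegal
(3,4): flips 1 -> legal
(4,0): no bracket -> illegal
(4,1): no bracket -> illegal
(4,4): flips 1 -> legal
(5,0): flips 1 -> legal
(5,3): no bracket -> illegal
(5,4): no bracket -> illegal

Answer: (1,2) (2,4) (3,4) (4,4) (5,0)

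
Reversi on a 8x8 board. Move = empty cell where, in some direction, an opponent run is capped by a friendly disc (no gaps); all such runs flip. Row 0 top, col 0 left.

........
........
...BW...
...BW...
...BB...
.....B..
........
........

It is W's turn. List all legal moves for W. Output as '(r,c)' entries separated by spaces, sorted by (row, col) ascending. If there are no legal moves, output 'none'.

(1,2): flips 1 -> legal
(1,3): no bracket -> illegal
(1,4): no bracket -> illegal
(2,2): flips 1 -> legal
(3,2): flips 1 -> legal
(3,5): no bracket -> illegal
(4,2): flips 1 -> legal
(4,5): no bracket -> illegal
(4,6): no bracket -> illegal
(5,2): flips 1 -> legal
(5,3): no bracket -> illegal
(5,4): flips 1 -> legal
(5,6): no bracket -> illegal
(6,4): no bracket -> illegal
(6,5): no bracket -> illegal
(6,6): no bracket -> illegal

Answer: (1,2) (2,2) (3,2) (4,2) (5,2) (5,4)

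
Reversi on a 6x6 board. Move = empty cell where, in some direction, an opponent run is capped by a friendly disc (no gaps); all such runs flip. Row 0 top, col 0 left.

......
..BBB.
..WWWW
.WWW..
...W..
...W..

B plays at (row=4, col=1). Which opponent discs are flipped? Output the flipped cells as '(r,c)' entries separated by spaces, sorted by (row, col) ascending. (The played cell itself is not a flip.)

Dir NW: first cell '.' (not opp) -> no flip
Dir N: opp run (3,1), next='.' -> no flip
Dir NE: opp run (3,2) (2,3) capped by B -> flip
Dir W: first cell '.' (not opp) -> no flip
Dir E: first cell '.' (not opp) -> no flip
Dir SW: first cell '.' (not opp) -> no flip
Dir S: first cell '.' (not opp) -> no flip
Dir SE: first cell '.' (not opp) -> no flip

Answer: (2,3) (3,2)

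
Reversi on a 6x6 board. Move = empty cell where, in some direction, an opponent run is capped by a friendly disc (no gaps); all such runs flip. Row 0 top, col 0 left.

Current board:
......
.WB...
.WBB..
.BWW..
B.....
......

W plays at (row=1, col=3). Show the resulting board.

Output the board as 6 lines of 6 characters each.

Place W at (1,3); scan 8 dirs for brackets.
Dir NW: first cell '.' (not opp) -> no flip
Dir N: first cell '.' (not opp) -> no flip
Dir NE: first cell '.' (not opp) -> no flip
Dir W: opp run (1,2) capped by W -> flip
Dir E: first cell '.' (not opp) -> no flip
Dir SW: opp run (2,2) (3,1) (4,0), next=edge -> no flip
Dir S: opp run (2,3) capped by W -> flip
Dir SE: first cell '.' (not opp) -> no flip
All flips: (1,2) (2,3)

Answer: ......
.WWW..
.WBW..
.BWW..
B.....
......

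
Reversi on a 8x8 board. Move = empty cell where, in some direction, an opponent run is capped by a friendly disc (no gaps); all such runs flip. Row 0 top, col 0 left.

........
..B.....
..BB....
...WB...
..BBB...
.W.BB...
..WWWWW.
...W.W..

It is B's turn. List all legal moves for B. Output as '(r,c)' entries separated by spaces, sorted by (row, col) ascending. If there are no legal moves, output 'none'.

Answer: (2,4) (3,2) (6,0) (7,1) (7,2) (7,4) (7,6)

Derivation:
(2,4): flips 1 -> legal
(3,2): flips 1 -> legal
(4,0): no bracket -> illegal
(4,1): no bracket -> illegal
(5,0): no bracket -> illegal
(5,2): no bracket -> illegal
(5,5): no bracket -> illegal
(5,6): no bracket -> illegal
(5,7): no bracket -> illegal
(6,0): flips 1 -> legal
(6,1): no bracket -> illegal
(6,7): no bracket -> illegal
(7,1): flips 1 -> legal
(7,2): flips 1 -> legal
(7,4): flips 1 -> legal
(7,6): flips 1 -> legal
(7,7): no bracket -> illegal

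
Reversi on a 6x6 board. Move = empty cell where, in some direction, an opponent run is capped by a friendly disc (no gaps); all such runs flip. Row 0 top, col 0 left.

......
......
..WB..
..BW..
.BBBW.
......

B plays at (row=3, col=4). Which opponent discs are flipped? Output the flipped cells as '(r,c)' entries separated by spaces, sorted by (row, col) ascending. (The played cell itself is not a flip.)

Answer: (3,3)

Derivation:
Dir NW: first cell 'B' (not opp) -> no flip
Dir N: first cell '.' (not opp) -> no flip
Dir NE: first cell '.' (not opp) -> no flip
Dir W: opp run (3,3) capped by B -> flip
Dir E: first cell '.' (not opp) -> no flip
Dir SW: first cell 'B' (not opp) -> no flip
Dir S: opp run (4,4), next='.' -> no flip
Dir SE: first cell '.' (not opp) -> no flip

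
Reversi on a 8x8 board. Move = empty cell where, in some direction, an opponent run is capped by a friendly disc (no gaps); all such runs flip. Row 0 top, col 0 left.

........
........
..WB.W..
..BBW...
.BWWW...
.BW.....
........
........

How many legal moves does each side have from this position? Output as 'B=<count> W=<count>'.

-- B to move --
(1,1): flips 1 -> legal
(1,2): flips 1 -> legal
(1,3): no bracket -> illegal
(1,4): no bracket -> illegal
(1,5): no bracket -> illegal
(1,6): no bracket -> illegal
(2,1): flips 1 -> legal
(2,4): no bracket -> illegal
(2,6): no bracket -> illegal
(3,1): no bracket -> illegal
(3,5): flips 1 -> legal
(3,6): no bracket -> illegal
(4,5): flips 4 -> legal
(5,3): flips 2 -> legal
(5,4): flips 1 -> legal
(5,5): flips 1 -> legal
(6,1): no bracket -> illegal
(6,2): flips 2 -> legal
(6,3): flips 1 -> legal
B mobility = 10
-- W to move --
(1,2): flips 1 -> legal
(1,3): flips 2 -> legal
(1,4): no bracket -> illegal
(2,1): flips 1 -> legal
(2,4): flips 2 -> legal
(3,0): flips 1 -> legal
(3,1): flips 2 -> legal
(4,0): flips 1 -> legal
(5,0): flips 1 -> legal
(6,0): flips 1 -> legal
(6,1): no bracket -> illegal
(6,2): no bracket -> illegal
W mobility = 9

Answer: B=10 W=9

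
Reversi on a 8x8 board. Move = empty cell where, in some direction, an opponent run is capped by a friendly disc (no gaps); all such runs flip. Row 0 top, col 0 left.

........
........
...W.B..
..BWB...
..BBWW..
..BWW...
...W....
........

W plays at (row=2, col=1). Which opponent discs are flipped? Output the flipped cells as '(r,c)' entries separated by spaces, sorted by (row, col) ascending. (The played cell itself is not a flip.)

Answer: (3,2) (4,3)

Derivation:
Dir NW: first cell '.' (not opp) -> no flip
Dir N: first cell '.' (not opp) -> no flip
Dir NE: first cell '.' (not opp) -> no flip
Dir W: first cell '.' (not opp) -> no flip
Dir E: first cell '.' (not opp) -> no flip
Dir SW: first cell '.' (not opp) -> no flip
Dir S: first cell '.' (not opp) -> no flip
Dir SE: opp run (3,2) (4,3) capped by W -> flip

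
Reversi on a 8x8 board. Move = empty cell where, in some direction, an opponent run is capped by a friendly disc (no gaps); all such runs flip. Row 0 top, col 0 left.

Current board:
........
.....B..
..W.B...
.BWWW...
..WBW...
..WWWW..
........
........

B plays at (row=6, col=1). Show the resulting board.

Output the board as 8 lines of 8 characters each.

Answer: ........
.....B..
..W.B...
.BWWW...
..WBW...
..BWWW..
.B......
........

Derivation:
Place B at (6,1); scan 8 dirs for brackets.
Dir NW: first cell '.' (not opp) -> no flip
Dir N: first cell '.' (not opp) -> no flip
Dir NE: opp run (5,2) capped by B -> flip
Dir W: first cell '.' (not opp) -> no flip
Dir E: first cell '.' (not opp) -> no flip
Dir SW: first cell '.' (not opp) -> no flip
Dir S: first cell '.' (not opp) -> no flip
Dir SE: first cell '.' (not opp) -> no flip
All flips: (5,2)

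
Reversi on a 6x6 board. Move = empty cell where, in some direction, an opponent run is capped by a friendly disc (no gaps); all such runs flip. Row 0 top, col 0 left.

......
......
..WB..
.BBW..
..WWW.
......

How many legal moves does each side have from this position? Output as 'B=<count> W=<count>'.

-- B to move --
(1,1): no bracket -> illegal
(1,2): flips 1 -> legal
(1,3): flips 1 -> legal
(2,1): flips 1 -> legal
(2,4): no bracket -> illegal
(3,4): flips 1 -> legal
(3,5): no bracket -> illegal
(4,1): no bracket -> illegal
(4,5): no bracket -> illegal
(5,1): no bracket -> illegal
(5,2): flips 1 -> legal
(5,3): flips 3 -> legal
(5,4): flips 1 -> legal
(5,5): no bracket -> illegal
B mobility = 7
-- W to move --
(1,2): no bracket -> illegal
(1,3): flips 1 -> legal
(1,4): no bracket -> illegal
(2,0): flips 1 -> legal
(2,1): flips 1 -> legal
(2,4): flips 1 -> legal
(3,0): flips 2 -> legal
(3,4): no bracket -> illegal
(4,0): flips 1 -> legal
(4,1): no bracket -> illegal
W mobility = 6

Answer: B=7 W=6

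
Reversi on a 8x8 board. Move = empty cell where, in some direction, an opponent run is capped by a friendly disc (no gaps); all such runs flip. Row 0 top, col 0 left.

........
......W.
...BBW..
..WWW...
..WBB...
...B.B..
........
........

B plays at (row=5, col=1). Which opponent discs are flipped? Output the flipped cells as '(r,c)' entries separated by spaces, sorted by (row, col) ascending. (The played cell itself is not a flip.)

Dir NW: first cell '.' (not opp) -> no flip
Dir N: first cell '.' (not opp) -> no flip
Dir NE: opp run (4,2) (3,3) capped by B -> flip
Dir W: first cell '.' (not opp) -> no flip
Dir E: first cell '.' (not opp) -> no flip
Dir SW: first cell '.' (not opp) -> no flip
Dir S: first cell '.' (not opp) -> no flip
Dir SE: first cell '.' (not opp) -> no flip

Answer: (3,3) (4,2)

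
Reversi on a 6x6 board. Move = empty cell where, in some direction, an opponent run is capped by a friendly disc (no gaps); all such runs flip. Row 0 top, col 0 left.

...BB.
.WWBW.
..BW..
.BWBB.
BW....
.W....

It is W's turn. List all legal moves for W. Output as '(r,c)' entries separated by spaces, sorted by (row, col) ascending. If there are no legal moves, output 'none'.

Answer: (2,1) (3,0) (3,5) (4,3) (4,4) (4,5)

Derivation:
(0,2): no bracket -> illegal
(0,5): no bracket -> illegal
(1,5): no bracket -> illegal
(2,0): no bracket -> illegal
(2,1): flips 2 -> legal
(2,4): no bracket -> illegal
(2,5): no bracket -> illegal
(3,0): flips 1 -> legal
(3,5): flips 2 -> legal
(4,2): no bracket -> illegal
(4,3): flips 1 -> legal
(4,4): flips 2 -> legal
(4,5): flips 1 -> legal
(5,0): no bracket -> illegal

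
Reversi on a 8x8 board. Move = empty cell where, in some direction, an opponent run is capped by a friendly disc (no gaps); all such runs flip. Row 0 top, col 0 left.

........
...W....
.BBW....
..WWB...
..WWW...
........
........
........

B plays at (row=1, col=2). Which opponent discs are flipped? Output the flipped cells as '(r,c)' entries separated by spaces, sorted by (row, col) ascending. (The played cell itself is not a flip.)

Answer: (2,3)

Derivation:
Dir NW: first cell '.' (not opp) -> no flip
Dir N: first cell '.' (not opp) -> no flip
Dir NE: first cell '.' (not opp) -> no flip
Dir W: first cell '.' (not opp) -> no flip
Dir E: opp run (1,3), next='.' -> no flip
Dir SW: first cell 'B' (not opp) -> no flip
Dir S: first cell 'B' (not opp) -> no flip
Dir SE: opp run (2,3) capped by B -> flip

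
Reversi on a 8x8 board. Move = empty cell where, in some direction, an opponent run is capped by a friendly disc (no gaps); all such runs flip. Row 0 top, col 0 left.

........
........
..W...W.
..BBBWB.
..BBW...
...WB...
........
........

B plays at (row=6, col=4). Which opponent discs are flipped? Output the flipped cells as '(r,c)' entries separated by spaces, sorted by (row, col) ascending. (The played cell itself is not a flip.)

Answer: (5,3)

Derivation:
Dir NW: opp run (5,3) capped by B -> flip
Dir N: first cell 'B' (not opp) -> no flip
Dir NE: first cell '.' (not opp) -> no flip
Dir W: first cell '.' (not opp) -> no flip
Dir E: first cell '.' (not opp) -> no flip
Dir SW: first cell '.' (not opp) -> no flip
Dir S: first cell '.' (not opp) -> no flip
Dir SE: first cell '.' (not opp) -> no flip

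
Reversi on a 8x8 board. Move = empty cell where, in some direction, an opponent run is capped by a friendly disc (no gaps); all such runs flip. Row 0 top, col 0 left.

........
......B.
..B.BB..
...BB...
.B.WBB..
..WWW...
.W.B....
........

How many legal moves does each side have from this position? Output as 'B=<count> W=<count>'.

Answer: B=4 W=10

Derivation:
-- B to move --
(3,2): no bracket -> illegal
(4,2): flips 1 -> legal
(5,0): no bracket -> illegal
(5,1): no bracket -> illegal
(5,5): no bracket -> illegal
(6,0): no bracket -> illegal
(6,2): flips 1 -> legal
(6,4): flips 1 -> legal
(6,5): no bracket -> illegal
(7,0): flips 3 -> legal
(7,1): no bracket -> illegal
(7,2): no bracket -> illegal
B mobility = 4
-- W to move --
(0,5): no bracket -> illegal
(0,6): no bracket -> illegal
(0,7): flips 3 -> legal
(1,1): no bracket -> illegal
(1,2): no bracket -> illegal
(1,3): no bracket -> illegal
(1,4): flips 3 -> legal
(1,5): no bracket -> illegal
(1,7): no bracket -> illegal
(2,1): no bracket -> illegal
(2,3): flips 1 -> legal
(2,6): no bracket -> illegal
(2,7): no bracket -> illegal
(3,0): flips 1 -> legal
(3,1): no bracket -> illegal
(3,2): no bracket -> illegal
(3,5): flips 1 -> legal
(3,6): flips 1 -> legal
(4,0): no bracket -> illegal
(4,2): no bracket -> illegal
(4,6): flips 2 -> legal
(5,0): no bracket -> illegal
(5,1): no bracket -> illegal
(5,5): no bracket -> illegal
(5,6): no bracket -> illegal
(6,2): no bracket -> illegal
(6,4): no bracket -> illegal
(7,2): flips 1 -> legal
(7,3): flips 1 -> legal
(7,4): flips 1 -> legal
W mobility = 10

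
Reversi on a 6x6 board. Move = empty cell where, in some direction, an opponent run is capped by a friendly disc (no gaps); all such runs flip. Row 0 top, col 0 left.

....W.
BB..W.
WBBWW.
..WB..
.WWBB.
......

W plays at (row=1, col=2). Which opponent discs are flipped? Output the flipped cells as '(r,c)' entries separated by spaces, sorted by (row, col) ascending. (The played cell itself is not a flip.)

Answer: (2,2)

Derivation:
Dir NW: first cell '.' (not opp) -> no flip
Dir N: first cell '.' (not opp) -> no flip
Dir NE: first cell '.' (not opp) -> no flip
Dir W: opp run (1,1) (1,0), next=edge -> no flip
Dir E: first cell '.' (not opp) -> no flip
Dir SW: opp run (2,1), next='.' -> no flip
Dir S: opp run (2,2) capped by W -> flip
Dir SE: first cell 'W' (not opp) -> no flip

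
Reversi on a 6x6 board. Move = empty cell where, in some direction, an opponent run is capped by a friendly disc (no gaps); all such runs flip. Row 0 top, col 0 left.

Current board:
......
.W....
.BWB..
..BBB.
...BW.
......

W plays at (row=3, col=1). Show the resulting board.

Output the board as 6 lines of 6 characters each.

Answer: ......
.W....
.WWB..
.WBBB.
...BW.
......

Derivation:
Place W at (3,1); scan 8 dirs for brackets.
Dir NW: first cell '.' (not opp) -> no flip
Dir N: opp run (2,1) capped by W -> flip
Dir NE: first cell 'W' (not opp) -> no flip
Dir W: first cell '.' (not opp) -> no flip
Dir E: opp run (3,2) (3,3) (3,4), next='.' -> no flip
Dir SW: first cell '.' (not opp) -> no flip
Dir S: first cell '.' (not opp) -> no flip
Dir SE: first cell '.' (not opp) -> no flip
All flips: (2,1)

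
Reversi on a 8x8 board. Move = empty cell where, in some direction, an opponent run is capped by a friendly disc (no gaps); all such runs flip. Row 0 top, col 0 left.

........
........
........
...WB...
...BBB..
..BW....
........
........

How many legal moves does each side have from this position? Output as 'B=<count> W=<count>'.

Answer: B=6 W=3

Derivation:
-- B to move --
(2,2): flips 1 -> legal
(2,3): flips 1 -> legal
(2,4): no bracket -> illegal
(3,2): flips 1 -> legal
(4,2): no bracket -> illegal
(5,4): flips 1 -> legal
(6,2): flips 1 -> legal
(6,3): flips 1 -> legal
(6,4): no bracket -> illegal
B mobility = 6
-- W to move --
(2,3): no bracket -> illegal
(2,4): no bracket -> illegal
(2,5): no bracket -> illegal
(3,2): no bracket -> illegal
(3,5): flips 2 -> legal
(3,6): no bracket -> illegal
(4,1): no bracket -> illegal
(4,2): no bracket -> illegal
(4,6): no bracket -> illegal
(5,1): flips 1 -> legal
(5,4): no bracket -> illegal
(5,5): flips 1 -> legal
(5,6): no bracket -> illegal
(6,1): no bracket -> illegal
(6,2): no bracket -> illegal
(6,3): no bracket -> illegal
W mobility = 3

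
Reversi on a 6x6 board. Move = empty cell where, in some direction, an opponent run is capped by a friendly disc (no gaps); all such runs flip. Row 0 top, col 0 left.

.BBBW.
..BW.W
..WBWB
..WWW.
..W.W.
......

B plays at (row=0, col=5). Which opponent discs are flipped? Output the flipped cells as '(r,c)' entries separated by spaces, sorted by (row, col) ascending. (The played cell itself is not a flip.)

Dir NW: edge -> no flip
Dir N: edge -> no flip
Dir NE: edge -> no flip
Dir W: opp run (0,4) capped by B -> flip
Dir E: edge -> no flip
Dir SW: first cell '.' (not opp) -> no flip
Dir S: opp run (1,5) capped by B -> flip
Dir SE: edge -> no flip

Answer: (0,4) (1,5)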